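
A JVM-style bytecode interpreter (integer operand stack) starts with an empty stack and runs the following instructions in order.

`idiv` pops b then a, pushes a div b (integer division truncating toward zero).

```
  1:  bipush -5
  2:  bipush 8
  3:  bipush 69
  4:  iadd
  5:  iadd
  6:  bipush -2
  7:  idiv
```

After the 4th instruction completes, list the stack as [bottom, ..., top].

[-5, 77]

bipush -5 : -5
bipush 8  : -5 8
bipush 69 : -5 8 69
iadd      : -5 77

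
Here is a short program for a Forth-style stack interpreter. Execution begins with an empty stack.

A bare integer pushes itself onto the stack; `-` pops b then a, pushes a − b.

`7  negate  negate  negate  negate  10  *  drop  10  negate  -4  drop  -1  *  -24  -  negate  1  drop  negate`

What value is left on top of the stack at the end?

34

7      : [7]
negate : [-7]
negate : [7]
negate : [-7]
negate : [7]
10     : [7, 10]
*      : [70]
drop   : []
10     : [10]
negate : [-10]
-4     : [-10, -4]
drop   : [-10]
-1     : [-10, -1]
*      : [10]
-24    : [10, -24]
-      : [34]
negate : [-34]
1      : [-34, 1]
drop   : [-34]
negate : [34]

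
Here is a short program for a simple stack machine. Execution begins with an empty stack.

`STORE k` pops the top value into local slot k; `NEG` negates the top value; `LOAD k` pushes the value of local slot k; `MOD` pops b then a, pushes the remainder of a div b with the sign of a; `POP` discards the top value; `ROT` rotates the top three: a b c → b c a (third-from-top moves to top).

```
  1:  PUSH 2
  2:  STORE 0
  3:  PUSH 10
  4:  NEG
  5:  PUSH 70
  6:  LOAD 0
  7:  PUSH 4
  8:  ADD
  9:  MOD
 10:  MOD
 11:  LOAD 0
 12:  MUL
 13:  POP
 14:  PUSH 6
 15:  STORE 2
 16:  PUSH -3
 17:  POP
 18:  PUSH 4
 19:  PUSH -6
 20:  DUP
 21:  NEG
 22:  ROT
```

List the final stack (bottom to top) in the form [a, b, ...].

PUSH 2  -> [2]
STORE 0 -> []
PUSH 10 -> [10]
NEG     -> [-10]
PUSH 70 -> [-10, 70]
LOAD 0  -> [-10, 70, 2]
PUSH 4  -> [-10, 70, 2, 4]
ADD     -> [-10, 70, 6]
MOD     -> [-10, 4]
MOD     -> [-2]
LOAD 0  -> [-2, 2]
MUL     -> [-4]
POP     -> []
PUSH 6  -> [6]
STORE 2 -> []
PUSH -3 -> [-3]
POP     -> []
PUSH 4  -> [4]
PUSH -6 -> [4, -6]
DUP     -> [4, -6, -6]
NEG     -> [4, -6, 6]
ROT     -> [-6, 6, 4]

[-6, 6, 4]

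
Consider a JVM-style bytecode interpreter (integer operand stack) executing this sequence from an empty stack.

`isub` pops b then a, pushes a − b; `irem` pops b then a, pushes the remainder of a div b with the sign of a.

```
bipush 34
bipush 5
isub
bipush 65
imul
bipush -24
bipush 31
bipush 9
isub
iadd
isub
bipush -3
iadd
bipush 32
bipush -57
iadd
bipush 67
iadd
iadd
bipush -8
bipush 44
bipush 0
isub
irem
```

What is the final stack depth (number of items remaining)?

bipush 34  : [34]
bipush 5   : [34, 5]
isub       : [29]
bipush 65  : [29, 65]
imul       : [1885]
bipush -24 : [1885, -24]
bipush 31  : [1885, -24, 31]
bipush 9   : [1885, -24, 31, 9]
isub       : [1885, -24, 22]
iadd       : [1885, -2]
isub       : [1887]
bipush -3  : [1887, -3]
iadd       : [1884]
bipush 32  : [1884, 32]
bipush -57 : [1884, 32, -57]
iadd       : [1884, -25]
bipush 67  : [1884, -25, 67]
iadd       : [1884, 42]
iadd       : [1926]
bipush -8  : [1926, -8]
bipush 44  : [1926, -8, 44]
bipush 0   : [1926, -8, 44, 0]
isub       : [1926, -8, 44]
irem       : [1926, -8]

2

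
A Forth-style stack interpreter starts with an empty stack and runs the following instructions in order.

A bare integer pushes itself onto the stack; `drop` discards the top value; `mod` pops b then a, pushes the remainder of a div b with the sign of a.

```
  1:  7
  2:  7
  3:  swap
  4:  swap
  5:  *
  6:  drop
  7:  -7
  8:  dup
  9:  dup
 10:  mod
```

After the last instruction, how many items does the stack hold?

7    -> [7]
7    -> [7, 7]
swap -> [7, 7]
swap -> [7, 7]
*    -> [49]
drop -> []
-7   -> [-7]
dup  -> [-7, -7]
dup  -> [-7, -7, -7]
mod  -> [-7, 0]

2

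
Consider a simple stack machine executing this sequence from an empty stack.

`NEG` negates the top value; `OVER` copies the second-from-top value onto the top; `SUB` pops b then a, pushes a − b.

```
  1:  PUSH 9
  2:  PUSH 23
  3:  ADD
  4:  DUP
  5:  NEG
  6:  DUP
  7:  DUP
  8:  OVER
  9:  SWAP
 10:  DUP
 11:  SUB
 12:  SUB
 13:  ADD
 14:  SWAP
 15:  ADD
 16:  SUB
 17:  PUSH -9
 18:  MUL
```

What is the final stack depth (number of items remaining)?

1

PUSH 9  -> 9
PUSH 23 -> 9 23
ADD     -> 32
DUP     -> 32 32
NEG     -> 32 -32
DUP     -> 32 -32 -32
DUP     -> 32 -32 -32 -32
OVER    -> 32 -32 -32 -32 -32
SWAP    -> 32 -32 -32 -32 -32
DUP     -> 32 -32 -32 -32 -32 -32
SUB     -> 32 -32 -32 -32 0
SUB     -> 32 -32 -32 -32
ADD     -> 32 -32 -64
SWAP    -> 32 -64 -32
ADD     -> 32 -96
SUB     -> 128
PUSH -9 -> 128 -9
MUL     -> -1152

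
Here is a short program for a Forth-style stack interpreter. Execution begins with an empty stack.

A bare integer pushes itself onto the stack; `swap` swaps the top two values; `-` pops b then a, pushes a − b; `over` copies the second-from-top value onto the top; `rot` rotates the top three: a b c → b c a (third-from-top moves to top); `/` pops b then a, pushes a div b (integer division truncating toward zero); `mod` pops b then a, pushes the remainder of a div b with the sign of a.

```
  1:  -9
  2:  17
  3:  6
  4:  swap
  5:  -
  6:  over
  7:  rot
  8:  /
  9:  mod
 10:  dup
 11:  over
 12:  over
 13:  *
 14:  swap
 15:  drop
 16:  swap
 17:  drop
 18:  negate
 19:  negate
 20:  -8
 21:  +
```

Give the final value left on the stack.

-9     → [-9]
17     → [-9, 17]
6      → [-9, 17, 6]
swap   → [-9, 6, 17]
-      → [-9, -11]
over   → [-9, -11, -9]
rot    → [-11, -9, -9]
/      → [-11, 1]
mod    → [0]
dup    → [0, 0]
over   → [0, 0, 0]
over   → [0, 0, 0, 0]
*      → [0, 0, 0]
swap   → [0, 0, 0]
drop   → [0, 0]
swap   → [0, 0]
drop   → [0]
negate → [0]
negate → [0]
-8     → [0, -8]
+      → [-8]

-8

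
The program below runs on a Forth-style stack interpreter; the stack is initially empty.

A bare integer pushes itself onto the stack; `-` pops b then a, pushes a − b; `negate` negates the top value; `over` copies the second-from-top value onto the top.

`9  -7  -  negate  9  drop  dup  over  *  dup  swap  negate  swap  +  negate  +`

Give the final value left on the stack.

-16

9       [9]
-7      [9, -7]
-       [16]
negate  [-16]
9       [-16, 9]
drop    [-16]
dup     [-16, -16]
over    [-16, -16, -16]
*       [-16, 256]
dup     [-16, 256, 256]
swap    [-16, 256, 256]
negate  [-16, 256, -256]
swap    [-16, -256, 256]
+       [-16, 0]
negate  [-16, 0]
+       [-16]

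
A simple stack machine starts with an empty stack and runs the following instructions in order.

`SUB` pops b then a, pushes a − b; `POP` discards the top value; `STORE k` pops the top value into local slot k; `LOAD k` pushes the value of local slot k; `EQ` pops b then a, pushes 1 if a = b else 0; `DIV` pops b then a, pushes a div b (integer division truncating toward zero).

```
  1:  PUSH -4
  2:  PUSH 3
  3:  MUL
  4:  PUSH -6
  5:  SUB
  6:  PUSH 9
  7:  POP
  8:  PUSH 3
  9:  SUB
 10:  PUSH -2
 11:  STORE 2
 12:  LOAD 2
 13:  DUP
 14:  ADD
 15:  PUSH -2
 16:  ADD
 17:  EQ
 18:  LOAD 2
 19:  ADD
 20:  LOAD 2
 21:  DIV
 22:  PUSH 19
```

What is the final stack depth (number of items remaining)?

PUSH -4  [-4]
PUSH 3   [-4, 3]
MUL      [-12]
PUSH -6  [-12, -6]
SUB      [-6]
PUSH 9   [-6, 9]
POP      [-6]
PUSH 3   [-6, 3]
SUB      [-9]
PUSH -2  [-9, -2]
STORE 2  [-9]
LOAD 2   [-9, -2]
DUP      [-9, -2, -2]
ADD      [-9, -4]
PUSH -2  [-9, -4, -2]
ADD      [-9, -6]
EQ       [0]
LOAD 2   [0, -2]
ADD      [-2]
LOAD 2   [-2, -2]
DIV      [1]
PUSH 19  [1, 19]

2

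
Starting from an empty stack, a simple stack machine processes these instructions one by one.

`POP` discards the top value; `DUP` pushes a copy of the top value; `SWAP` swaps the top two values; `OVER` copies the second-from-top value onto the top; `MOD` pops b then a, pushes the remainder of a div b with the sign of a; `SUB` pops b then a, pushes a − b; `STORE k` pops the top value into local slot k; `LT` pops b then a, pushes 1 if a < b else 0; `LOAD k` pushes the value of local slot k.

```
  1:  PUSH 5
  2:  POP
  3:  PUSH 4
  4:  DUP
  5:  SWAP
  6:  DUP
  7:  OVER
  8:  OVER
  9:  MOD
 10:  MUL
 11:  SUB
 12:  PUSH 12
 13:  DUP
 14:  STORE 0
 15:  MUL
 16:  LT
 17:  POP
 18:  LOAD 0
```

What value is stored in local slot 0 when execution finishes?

PUSH 5  : 5
POP     : (empty)
PUSH 4  : 4
DUP     : 4 4
SWAP    : 4 4
DUP     : 4 4 4
OVER    : 4 4 4 4
OVER    : 4 4 4 4 4
MOD     : 4 4 4 0
MUL     : 4 4 0
SUB     : 4 4
PUSH 12 : 4 4 12
DUP     : 4 4 12 12
STORE 0 : 4 4 12
MUL     : 4 48
LT      : 1
POP     : (empty)
LOAD 0  : 12

12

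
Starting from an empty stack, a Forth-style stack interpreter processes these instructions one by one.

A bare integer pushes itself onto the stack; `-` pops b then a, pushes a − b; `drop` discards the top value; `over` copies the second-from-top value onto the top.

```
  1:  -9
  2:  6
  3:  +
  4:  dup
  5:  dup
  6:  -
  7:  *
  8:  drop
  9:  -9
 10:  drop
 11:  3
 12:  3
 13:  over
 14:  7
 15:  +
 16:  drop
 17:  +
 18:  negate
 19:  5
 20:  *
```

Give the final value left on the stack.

-9      -9
6       -9 6
+       -3
dup     -3 -3
dup     -3 -3 -3
-       -3 0
*       0
drop    (empty)
-9      -9
drop    (empty)
3       3
3       3 3
over    3 3 3
7       3 3 3 7
+       3 3 10
drop    3 3
+       6
negate  -6
5       -6 5
*       -30

-30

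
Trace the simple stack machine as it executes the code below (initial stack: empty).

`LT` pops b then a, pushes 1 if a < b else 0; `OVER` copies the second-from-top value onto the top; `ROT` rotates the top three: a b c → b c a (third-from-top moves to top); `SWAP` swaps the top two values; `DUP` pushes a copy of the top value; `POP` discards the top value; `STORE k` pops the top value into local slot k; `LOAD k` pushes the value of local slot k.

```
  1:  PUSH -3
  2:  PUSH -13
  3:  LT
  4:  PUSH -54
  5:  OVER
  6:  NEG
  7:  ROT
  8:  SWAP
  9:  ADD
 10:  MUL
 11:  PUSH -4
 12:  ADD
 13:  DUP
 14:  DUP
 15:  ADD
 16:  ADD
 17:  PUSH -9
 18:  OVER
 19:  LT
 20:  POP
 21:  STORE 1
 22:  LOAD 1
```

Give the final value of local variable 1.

-12

PUSH -3  → -3
PUSH -13 → -3 -13
LT       → 0
PUSH -54 → 0 -54
OVER     → 0 -54 0
NEG      → 0 -54 0
ROT      → -54 0 0
SWAP     → -54 0 0
ADD      → -54 0
MUL      → 0
PUSH -4  → 0 -4
ADD      → -4
DUP      → -4 -4
DUP      → -4 -4 -4
ADD      → -4 -8
ADD      → -12
PUSH -9  → -12 -9
OVER     → -12 -9 -12
LT       → -12 0
POP      → -12
STORE 1  → (empty)
LOAD 1   → -12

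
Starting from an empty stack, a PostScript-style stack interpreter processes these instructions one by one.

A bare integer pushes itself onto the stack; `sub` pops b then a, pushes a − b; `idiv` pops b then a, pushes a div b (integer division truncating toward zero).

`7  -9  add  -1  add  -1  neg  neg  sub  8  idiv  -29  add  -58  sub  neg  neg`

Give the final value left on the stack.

29

7     [7]
-9    [7, -9]
add   [-2]
-1    [-2, -1]
add   [-3]
-1    [-3, -1]
neg   [-3, 1]
neg   [-3, -1]
sub   [-2]
8     [-2, 8]
idiv  [0]
-29   [0, -29]
add   [-29]
-58   [-29, -58]
sub   [29]
neg   [-29]
neg   [29]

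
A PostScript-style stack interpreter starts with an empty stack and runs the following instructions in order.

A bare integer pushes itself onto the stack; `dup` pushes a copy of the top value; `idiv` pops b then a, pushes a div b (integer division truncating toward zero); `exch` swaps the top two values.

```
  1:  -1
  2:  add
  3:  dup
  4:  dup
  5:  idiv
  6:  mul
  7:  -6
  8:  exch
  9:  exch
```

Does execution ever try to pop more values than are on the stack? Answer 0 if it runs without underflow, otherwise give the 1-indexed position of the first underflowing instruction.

2

-1  -1
add  — needs 2 operands, stack has 1 → underflow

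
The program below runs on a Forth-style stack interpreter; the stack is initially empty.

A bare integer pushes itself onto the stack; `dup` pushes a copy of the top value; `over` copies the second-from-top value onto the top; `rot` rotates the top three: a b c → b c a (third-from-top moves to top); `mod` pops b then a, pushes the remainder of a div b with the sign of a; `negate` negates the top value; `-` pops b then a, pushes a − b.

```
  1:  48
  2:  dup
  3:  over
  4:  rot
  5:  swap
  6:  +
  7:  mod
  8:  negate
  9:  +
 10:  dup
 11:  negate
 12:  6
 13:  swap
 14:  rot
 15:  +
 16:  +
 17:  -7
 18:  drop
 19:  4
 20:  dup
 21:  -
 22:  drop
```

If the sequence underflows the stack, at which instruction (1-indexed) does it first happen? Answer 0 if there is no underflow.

48     -> [48]
dup    -> [48, 48]
over   -> [48, 48, 48]
rot    -> [48, 48, 48]
swap   -> [48, 48, 48]
+      -> [48, 96]
mod    -> [48]
negate -> [-48]
+  — needs 2 operands, stack has 1 → underflow

9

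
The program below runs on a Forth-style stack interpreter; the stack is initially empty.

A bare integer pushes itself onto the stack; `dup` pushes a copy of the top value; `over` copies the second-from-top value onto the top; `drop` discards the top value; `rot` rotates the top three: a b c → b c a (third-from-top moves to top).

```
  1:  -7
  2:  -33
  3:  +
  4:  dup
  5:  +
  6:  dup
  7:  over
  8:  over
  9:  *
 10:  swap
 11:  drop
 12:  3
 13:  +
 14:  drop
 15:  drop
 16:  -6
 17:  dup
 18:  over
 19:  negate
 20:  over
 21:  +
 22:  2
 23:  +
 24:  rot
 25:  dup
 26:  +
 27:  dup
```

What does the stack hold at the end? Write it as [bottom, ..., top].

[-6, 2, -12, -12]

-7     : -7
-33    : -7 -33
+      : -40
dup    : -40 -40
+      : -80
dup    : -80 -80
over   : -80 -80 -80
over   : -80 -80 -80 -80
*      : -80 -80 6400
swap   : -80 6400 -80
drop   : -80 6400
3      : -80 6400 3
+      : -80 6403
drop   : -80
drop   : (empty)
-6     : -6
dup    : -6 -6
over   : -6 -6 -6
negate : -6 -6 6
over   : -6 -6 6 -6
+      : -6 -6 0
2      : -6 -6 0 2
+      : -6 -6 2
rot    : -6 2 -6
dup    : -6 2 -6 -6
+      : -6 2 -12
dup    : -6 2 -12 -12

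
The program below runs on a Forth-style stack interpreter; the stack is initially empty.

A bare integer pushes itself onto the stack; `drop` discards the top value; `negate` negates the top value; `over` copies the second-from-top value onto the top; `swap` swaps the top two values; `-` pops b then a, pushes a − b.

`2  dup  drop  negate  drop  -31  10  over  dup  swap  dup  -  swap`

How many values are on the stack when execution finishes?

2      : 2
dup    : 2 2
drop   : 2
negate : -2
drop   : (empty)
-31    : -31
10     : -31 10
over   : -31 10 -31
dup    : -31 10 -31 -31
swap   : -31 10 -31 -31
dup    : -31 10 -31 -31 -31
-      : -31 10 -31 0
swap   : -31 10 0 -31

4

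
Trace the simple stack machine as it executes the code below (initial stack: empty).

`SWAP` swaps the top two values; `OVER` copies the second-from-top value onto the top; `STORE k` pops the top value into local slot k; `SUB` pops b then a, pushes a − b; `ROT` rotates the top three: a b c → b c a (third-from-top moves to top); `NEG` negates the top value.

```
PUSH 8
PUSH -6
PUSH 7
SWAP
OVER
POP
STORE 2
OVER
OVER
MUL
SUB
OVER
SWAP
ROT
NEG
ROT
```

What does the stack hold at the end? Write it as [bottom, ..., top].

[-49, -8, 8]

PUSH 8  -> [8]
PUSH -6 -> [8, -6]
PUSH 7  -> [8, -6, 7]
SWAP    -> [8, 7, -6]
OVER    -> [8, 7, -6, 7]
POP     -> [8, 7, -6]
STORE 2 -> [8, 7]
OVER    -> [8, 7, 8]
OVER    -> [8, 7, 8, 7]
MUL     -> [8, 7, 56]
SUB     -> [8, -49]
OVER    -> [8, -49, 8]
SWAP    -> [8, 8, -49]
ROT     -> [8, -49, 8]
NEG     -> [8, -49, -8]
ROT     -> [-49, -8, 8]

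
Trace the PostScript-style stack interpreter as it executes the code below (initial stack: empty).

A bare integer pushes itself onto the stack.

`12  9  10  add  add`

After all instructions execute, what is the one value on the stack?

31

12  -> 12
9   -> 12 9
10  -> 12 9 10
add -> 12 19
add -> 31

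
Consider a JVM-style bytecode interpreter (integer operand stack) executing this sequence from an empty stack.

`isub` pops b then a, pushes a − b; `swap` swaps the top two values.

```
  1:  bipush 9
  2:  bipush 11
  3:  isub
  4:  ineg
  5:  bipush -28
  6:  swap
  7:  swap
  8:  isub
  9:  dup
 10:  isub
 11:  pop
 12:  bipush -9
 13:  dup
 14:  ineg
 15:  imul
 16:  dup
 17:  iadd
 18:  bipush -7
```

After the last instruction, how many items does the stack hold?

2

bipush 9   → [9]
bipush 11  → [9, 11]
isub       → [-2]
ineg       → [2]
bipush -28 → [2, -28]
swap       → [-28, 2]
swap       → [2, -28]
isub       → [30]
dup        → [30, 30]
isub       → [0]
pop        → []
bipush -9  → [-9]
dup        → [-9, -9]
ineg       → [-9, 9]
imul       → [-81]
dup        → [-81, -81]
iadd       → [-162]
bipush -7  → [-162, -7]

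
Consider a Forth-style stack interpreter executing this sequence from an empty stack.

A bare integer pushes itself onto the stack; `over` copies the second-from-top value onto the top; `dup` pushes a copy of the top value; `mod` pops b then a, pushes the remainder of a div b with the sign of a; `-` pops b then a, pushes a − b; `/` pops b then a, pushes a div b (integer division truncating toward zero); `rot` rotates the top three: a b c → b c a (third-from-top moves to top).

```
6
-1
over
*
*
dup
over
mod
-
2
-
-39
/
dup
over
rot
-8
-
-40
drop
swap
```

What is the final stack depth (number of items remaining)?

6    : 6
-1   : 6 -1
over : 6 -1 6
*    : 6 -6
*    : -36
dup  : -36 -36
over : -36 -36 -36
mod  : -36 0
-    : -36
2    : -36 2
-    : -38
-39  : -38 -39
/    : 0
dup  : 0 0
over : 0 0 0
rot  : 0 0 0
-8   : 0 0 0 -8
-    : 0 0 8
-40  : 0 0 8 -40
drop : 0 0 8
swap : 0 8 0

3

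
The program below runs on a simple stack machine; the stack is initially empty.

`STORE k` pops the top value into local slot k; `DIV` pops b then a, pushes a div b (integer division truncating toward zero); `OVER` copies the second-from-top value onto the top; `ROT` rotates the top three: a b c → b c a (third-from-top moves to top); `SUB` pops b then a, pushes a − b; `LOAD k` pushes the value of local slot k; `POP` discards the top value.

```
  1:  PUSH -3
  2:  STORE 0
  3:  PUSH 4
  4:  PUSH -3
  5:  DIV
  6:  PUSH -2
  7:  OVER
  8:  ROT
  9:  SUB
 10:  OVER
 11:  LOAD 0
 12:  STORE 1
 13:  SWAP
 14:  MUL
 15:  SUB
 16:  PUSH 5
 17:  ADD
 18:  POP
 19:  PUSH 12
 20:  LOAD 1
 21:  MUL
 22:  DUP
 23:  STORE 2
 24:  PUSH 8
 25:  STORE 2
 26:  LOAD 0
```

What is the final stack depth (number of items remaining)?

2

PUSH -3 : -3
STORE 0 : (empty)
PUSH 4  : 4
PUSH -3 : 4 -3
DIV     : -1
PUSH -2 : -1 -2
OVER    : -1 -2 -1
ROT     : -2 -1 -1
SUB     : -2 0
OVER    : -2 0 -2
LOAD 0  : -2 0 -2 -3
STORE 1 : -2 0 -2
SWAP    : -2 -2 0
MUL     : -2 0
SUB     : -2
PUSH 5  : -2 5
ADD     : 3
POP     : (empty)
PUSH 12 : 12
LOAD 1  : 12 -3
MUL     : -36
DUP     : -36 -36
STORE 2 : -36
PUSH 8  : -36 8
STORE 2 : -36
LOAD 0  : -36 -3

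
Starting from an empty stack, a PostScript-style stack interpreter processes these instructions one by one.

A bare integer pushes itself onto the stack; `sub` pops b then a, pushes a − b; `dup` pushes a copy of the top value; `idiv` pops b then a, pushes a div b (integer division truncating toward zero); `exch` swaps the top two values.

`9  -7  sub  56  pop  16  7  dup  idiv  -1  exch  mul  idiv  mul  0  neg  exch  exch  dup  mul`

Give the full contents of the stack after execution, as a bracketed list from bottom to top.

[-256, 0]

9    -> [9]
-7   -> [9, -7]
sub  -> [16]
56   -> [16, 56]
pop  -> [16]
16   -> [16, 16]
7    -> [16, 16, 7]
dup  -> [16, 16, 7, 7]
idiv -> [16, 16, 1]
-1   -> [16, 16, 1, -1]
exch -> [16, 16, -1, 1]
mul  -> [16, 16, -1]
idiv -> [16, -16]
mul  -> [-256]
0    -> [-256, 0]
neg  -> [-256, 0]
exch -> [0, -256]
exch -> [-256, 0]
dup  -> [-256, 0, 0]
mul  -> [-256, 0]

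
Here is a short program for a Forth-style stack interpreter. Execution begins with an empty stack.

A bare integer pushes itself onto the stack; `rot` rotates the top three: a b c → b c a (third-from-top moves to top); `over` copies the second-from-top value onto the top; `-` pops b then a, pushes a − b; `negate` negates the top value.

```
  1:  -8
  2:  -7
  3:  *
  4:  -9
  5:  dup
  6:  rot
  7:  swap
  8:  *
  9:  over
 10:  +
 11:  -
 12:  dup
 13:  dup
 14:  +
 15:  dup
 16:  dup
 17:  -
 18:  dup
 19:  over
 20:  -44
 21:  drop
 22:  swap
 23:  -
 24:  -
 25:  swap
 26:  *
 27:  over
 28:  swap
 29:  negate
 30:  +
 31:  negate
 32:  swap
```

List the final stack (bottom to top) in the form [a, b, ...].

[-504, 504]

-8     -> [-8]
-7     -> [-8, -7]
*      -> [56]
-9     -> [56, -9]
dup    -> [56, -9, -9]
rot    -> [-9, -9, 56]
swap   -> [-9, 56, -9]
*      -> [-9, -504]
over   -> [-9, -504, -9]
+      -> [-9, -513]
-      -> [504]
dup    -> [504, 504]
dup    -> [504, 504, 504]
+      -> [504, 1008]
dup    -> [504, 1008, 1008]
dup    -> [504, 1008, 1008, 1008]
-      -> [504, 1008, 0]
dup    -> [504, 1008, 0, 0]
over   -> [504, 1008, 0, 0, 0]
-44    -> [504, 1008, 0, 0, 0, -44]
drop   -> [504, 1008, 0, 0, 0]
swap   -> [504, 1008, 0, 0, 0]
-      -> [504, 1008, 0, 0]
-      -> [504, 1008, 0]
swap   -> [504, 0, 1008]
*      -> [504, 0]
over   -> [504, 0, 504]
swap   -> [504, 504, 0]
negate -> [504, 504, 0]
+      -> [504, 504]
negate -> [504, -504]
swap   -> [-504, 504]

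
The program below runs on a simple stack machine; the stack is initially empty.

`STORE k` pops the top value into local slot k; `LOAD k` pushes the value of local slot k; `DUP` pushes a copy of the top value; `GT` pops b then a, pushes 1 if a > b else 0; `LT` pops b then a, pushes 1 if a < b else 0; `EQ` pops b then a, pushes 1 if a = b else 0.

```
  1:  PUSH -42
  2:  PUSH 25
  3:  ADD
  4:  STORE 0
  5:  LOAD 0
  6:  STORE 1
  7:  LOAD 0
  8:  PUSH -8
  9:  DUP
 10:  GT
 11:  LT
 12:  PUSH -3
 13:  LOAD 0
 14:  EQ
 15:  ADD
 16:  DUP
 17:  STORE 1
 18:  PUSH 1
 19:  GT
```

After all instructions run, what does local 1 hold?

1

PUSH -42 -> -42
PUSH 25  -> -42 25
ADD      -> -17
STORE 0  -> (empty)
LOAD 0   -> -17
STORE 1  -> (empty)
LOAD 0   -> -17
PUSH -8  -> -17 -8
DUP      -> -17 -8 -8
GT       -> -17 0
LT       -> 1
PUSH -3  -> 1 -3
LOAD 0   -> 1 -3 -17
EQ       -> 1 0
ADD      -> 1
DUP      -> 1 1
STORE 1  -> 1
PUSH 1   -> 1 1
GT       -> 0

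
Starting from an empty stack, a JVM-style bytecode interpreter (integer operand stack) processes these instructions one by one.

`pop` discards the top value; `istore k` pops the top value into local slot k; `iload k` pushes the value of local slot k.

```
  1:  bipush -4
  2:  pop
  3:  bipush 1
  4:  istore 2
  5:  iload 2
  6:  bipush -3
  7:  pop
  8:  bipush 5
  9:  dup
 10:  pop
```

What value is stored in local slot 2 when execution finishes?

bipush -4 -> -4
pop       -> (empty)
bipush 1  -> 1
istore 2  -> (empty)
iload 2   -> 1
bipush -3 -> 1 -3
pop       -> 1
bipush 5  -> 1 5
dup       -> 1 5 5
pop       -> 1 5

1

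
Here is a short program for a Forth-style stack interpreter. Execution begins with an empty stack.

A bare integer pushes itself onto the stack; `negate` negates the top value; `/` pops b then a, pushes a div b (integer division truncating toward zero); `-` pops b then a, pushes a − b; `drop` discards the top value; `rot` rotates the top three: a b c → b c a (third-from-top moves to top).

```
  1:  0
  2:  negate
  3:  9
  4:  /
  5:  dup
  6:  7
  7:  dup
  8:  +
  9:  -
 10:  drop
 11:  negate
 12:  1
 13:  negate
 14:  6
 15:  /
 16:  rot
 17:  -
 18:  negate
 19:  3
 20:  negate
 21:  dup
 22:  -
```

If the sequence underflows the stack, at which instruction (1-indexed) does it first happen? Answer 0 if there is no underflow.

16

0      : 0
negate : 0
9      : 0 9
/      : 0
dup    : 0 0
7      : 0 0 7
dup    : 0 0 7 7
+      : 0 0 14
-      : 0 -14
drop   : 0
negate : 0
1      : 0 1
negate : 0 -1
6      : 0 -1 6
/      : 0 0
rot  — needs 3 operands, stack has 2 → underflow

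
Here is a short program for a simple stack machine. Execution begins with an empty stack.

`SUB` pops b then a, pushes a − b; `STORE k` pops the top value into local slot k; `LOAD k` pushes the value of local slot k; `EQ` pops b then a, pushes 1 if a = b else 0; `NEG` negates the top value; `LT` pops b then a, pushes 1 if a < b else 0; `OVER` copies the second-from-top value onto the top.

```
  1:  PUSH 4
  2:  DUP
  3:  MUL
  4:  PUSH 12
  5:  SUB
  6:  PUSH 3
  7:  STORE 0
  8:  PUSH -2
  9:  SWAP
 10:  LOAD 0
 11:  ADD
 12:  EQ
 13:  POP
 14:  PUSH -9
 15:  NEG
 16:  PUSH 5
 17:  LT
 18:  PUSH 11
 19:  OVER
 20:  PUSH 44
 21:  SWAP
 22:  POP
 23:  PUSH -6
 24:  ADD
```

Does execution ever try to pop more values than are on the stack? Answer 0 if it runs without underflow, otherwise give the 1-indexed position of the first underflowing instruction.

0

PUSH 4  → 4
DUP     → 4 4
MUL     → 16
PUSH 12 → 16 12
SUB     → 4
PUSH 3  → 4 3
STORE 0 → 4
PUSH -2 → 4 -2
SWAP    → -2 4
LOAD 0  → -2 4 3
ADD     → -2 7
EQ      → 0
POP     → (empty)
PUSH -9 → -9
NEG     → 9
PUSH 5  → 9 5
LT      → 0
PUSH 11 → 0 11
OVER    → 0 11 0
PUSH 44 → 0 11 0 44
SWAP    → 0 11 44 0
POP     → 0 11 44
PUSH -6 → 0 11 44 -6
ADD     → 0 11 38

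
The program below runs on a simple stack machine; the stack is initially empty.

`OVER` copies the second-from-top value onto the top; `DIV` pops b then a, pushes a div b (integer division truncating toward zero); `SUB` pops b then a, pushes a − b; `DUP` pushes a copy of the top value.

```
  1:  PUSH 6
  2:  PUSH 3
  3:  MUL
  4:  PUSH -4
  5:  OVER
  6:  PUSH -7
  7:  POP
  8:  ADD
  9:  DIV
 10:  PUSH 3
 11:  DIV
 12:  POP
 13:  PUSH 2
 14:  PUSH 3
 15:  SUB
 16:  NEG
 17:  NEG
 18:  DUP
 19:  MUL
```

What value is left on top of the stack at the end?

1

PUSH 6  : 6
PUSH 3  : 6 3
MUL     : 18
PUSH -4 : 18 -4
OVER    : 18 -4 18
PUSH -7 : 18 -4 18 -7
POP     : 18 -4 18
ADD     : 18 14
DIV     : 1
PUSH 3  : 1 3
DIV     : 0
POP     : (empty)
PUSH 2  : 2
PUSH 3  : 2 3
SUB     : -1
NEG     : 1
NEG     : -1
DUP     : -1 -1
MUL     : 1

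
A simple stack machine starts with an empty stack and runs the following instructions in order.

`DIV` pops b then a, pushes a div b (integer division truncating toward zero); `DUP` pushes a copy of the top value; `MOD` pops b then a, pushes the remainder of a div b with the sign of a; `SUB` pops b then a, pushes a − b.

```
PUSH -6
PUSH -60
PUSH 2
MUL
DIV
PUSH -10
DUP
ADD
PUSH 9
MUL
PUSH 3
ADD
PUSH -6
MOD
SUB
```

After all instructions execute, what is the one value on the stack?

PUSH -6  → -6
PUSH -60 → -6 -60
PUSH 2   → -6 -60 2
MUL      → -6 -120
DIV      → 0
PUSH -10 → 0 -10
DUP      → 0 -10 -10
ADD      → 0 -20
PUSH 9   → 0 -20 9
MUL      → 0 -180
PUSH 3   → 0 -180 3
ADD      → 0 -177
PUSH -6  → 0 -177 -6
MOD      → 0 -3
SUB      → 3

3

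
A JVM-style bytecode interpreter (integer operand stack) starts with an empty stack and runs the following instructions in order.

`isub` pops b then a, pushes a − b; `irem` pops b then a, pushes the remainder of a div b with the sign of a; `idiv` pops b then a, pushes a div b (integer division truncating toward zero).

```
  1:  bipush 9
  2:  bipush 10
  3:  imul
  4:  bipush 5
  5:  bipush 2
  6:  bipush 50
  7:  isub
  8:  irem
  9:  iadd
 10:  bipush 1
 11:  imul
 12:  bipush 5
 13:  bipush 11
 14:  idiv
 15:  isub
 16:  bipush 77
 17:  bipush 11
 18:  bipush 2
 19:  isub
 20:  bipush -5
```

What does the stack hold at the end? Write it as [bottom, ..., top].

bipush 9  → 9
bipush 10 → 9 10
imul      → 90
bipush 5  → 90 5
bipush 2  → 90 5 2
bipush 50 → 90 5 2 50
isub      → 90 5 -48
irem      → 90 5
iadd      → 95
bipush 1  → 95 1
imul      → 95
bipush 5  → 95 5
bipush 11 → 95 5 11
idiv      → 95 0
isub      → 95
bipush 77 → 95 77
bipush 11 → 95 77 11
bipush 2  → 95 77 11 2
isub      → 95 77 9
bipush -5 → 95 77 9 -5

[95, 77, 9, -5]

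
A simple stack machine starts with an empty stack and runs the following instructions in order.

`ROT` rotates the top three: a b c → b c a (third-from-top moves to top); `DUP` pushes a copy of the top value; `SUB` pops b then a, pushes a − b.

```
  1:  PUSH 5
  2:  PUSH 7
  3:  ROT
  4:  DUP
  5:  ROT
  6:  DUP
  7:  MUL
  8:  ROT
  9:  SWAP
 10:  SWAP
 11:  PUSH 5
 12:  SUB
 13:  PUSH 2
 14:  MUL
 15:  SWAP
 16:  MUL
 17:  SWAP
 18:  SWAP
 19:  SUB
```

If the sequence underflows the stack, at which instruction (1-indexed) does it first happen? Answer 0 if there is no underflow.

PUSH 5 -> 5
PUSH 7 -> 5 7
ROT  — needs 3 operands, stack has 2 → underflow

3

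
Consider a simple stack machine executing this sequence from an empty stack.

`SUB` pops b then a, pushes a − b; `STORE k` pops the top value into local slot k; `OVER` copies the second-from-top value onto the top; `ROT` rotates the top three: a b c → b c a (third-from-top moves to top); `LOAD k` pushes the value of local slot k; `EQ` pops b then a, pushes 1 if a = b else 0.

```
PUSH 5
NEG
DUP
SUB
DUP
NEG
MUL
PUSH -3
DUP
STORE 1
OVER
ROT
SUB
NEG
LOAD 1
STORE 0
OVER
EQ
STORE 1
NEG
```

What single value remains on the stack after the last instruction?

3

PUSH 5  → 5
NEG     → -5
DUP     → -5 -5
SUB     → 0
DUP     → 0 0
NEG     → 0 0
MUL     → 0
PUSH -3 → 0 -3
DUP     → 0 -3 -3
STORE 1 → 0 -3
OVER    → 0 -3 0
ROT     → -3 0 0
SUB     → -3 0
NEG     → -3 0
LOAD 1  → -3 0 -3
STORE 0 → -3 0
OVER    → -3 0 -3
EQ      → -3 0
STORE 1 → -3
NEG     → 3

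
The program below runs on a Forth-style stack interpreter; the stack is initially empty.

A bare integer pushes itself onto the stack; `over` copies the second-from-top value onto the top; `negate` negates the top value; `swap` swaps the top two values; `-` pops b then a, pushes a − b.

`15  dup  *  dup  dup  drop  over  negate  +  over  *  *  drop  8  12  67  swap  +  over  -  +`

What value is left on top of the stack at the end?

15     -> 15
dup    -> 15 15
*      -> 225
dup    -> 225 225
dup    -> 225 225 225
drop   -> 225 225
over   -> 225 225 225
negate -> 225 225 -225
+      -> 225 0
over   -> 225 0 225
*      -> 225 0
*      -> 0
drop   -> (empty)
8      -> 8
12     -> 8 12
67     -> 8 12 67
swap   -> 8 67 12
+      -> 8 79
over   -> 8 79 8
-      -> 8 71
+      -> 79

79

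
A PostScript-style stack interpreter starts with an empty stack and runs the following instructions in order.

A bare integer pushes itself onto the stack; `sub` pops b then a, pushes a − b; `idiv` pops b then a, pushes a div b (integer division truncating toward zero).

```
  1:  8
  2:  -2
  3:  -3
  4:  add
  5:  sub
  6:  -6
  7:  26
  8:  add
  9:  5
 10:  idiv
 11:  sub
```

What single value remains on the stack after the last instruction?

8     [8]
-2    [8, -2]
-3    [8, -2, -3]
add   [8, -5]
sub   [13]
-6    [13, -6]
26    [13, -6, 26]
add   [13, 20]
5     [13, 20, 5]
idiv  [13, 4]
sub   [9]

9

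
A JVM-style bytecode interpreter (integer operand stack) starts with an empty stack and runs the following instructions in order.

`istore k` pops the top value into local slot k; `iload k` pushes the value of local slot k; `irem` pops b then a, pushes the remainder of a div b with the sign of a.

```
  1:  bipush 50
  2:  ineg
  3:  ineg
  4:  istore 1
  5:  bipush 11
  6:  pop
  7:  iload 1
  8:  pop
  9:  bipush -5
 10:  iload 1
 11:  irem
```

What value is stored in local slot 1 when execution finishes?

50

bipush 50 : [50]
ineg      : [-50]
ineg      : [50]
istore 1  : []
bipush 11 : [11]
pop       : []
iload 1   : [50]
pop       : []
bipush -5 : [-5]
iload 1   : [-5, 50]
irem      : [-5]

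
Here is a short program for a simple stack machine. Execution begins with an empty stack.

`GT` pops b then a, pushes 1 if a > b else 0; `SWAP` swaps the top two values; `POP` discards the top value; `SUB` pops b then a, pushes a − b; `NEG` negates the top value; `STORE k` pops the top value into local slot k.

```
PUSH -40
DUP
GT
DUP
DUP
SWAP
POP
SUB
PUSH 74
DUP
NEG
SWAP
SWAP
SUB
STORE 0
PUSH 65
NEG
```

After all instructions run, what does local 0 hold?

148

PUSH -40 -> [-40]
DUP      -> [-40, -40]
GT       -> [0]
DUP      -> [0, 0]
DUP      -> [0, 0, 0]
SWAP     -> [0, 0, 0]
POP      -> [0, 0]
SUB      -> [0]
PUSH 74  -> [0, 74]
DUP      -> [0, 74, 74]
NEG      -> [0, 74, -74]
SWAP     -> [0, -74, 74]
SWAP     -> [0, 74, -74]
SUB      -> [0, 148]
STORE 0  -> [0]
PUSH 65  -> [0, 65]
NEG      -> [0, -65]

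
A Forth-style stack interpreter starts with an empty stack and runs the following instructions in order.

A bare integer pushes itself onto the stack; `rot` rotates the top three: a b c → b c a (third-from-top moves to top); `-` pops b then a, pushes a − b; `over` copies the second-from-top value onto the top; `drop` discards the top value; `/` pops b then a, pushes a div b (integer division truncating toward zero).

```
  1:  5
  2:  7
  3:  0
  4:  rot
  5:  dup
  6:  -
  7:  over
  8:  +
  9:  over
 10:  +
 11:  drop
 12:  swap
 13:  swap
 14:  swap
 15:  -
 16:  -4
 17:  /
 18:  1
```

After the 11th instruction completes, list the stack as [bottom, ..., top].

5     [5]
7     [5, 7]
0     [5, 7, 0]
rot   [7, 0, 5]
dup   [7, 0, 5, 5]
-     [7, 0, 0]
over  [7, 0, 0, 0]
+     [7, 0, 0]
over  [7, 0, 0, 0]
+     [7, 0, 0]
drop  [7, 0]

[7, 0]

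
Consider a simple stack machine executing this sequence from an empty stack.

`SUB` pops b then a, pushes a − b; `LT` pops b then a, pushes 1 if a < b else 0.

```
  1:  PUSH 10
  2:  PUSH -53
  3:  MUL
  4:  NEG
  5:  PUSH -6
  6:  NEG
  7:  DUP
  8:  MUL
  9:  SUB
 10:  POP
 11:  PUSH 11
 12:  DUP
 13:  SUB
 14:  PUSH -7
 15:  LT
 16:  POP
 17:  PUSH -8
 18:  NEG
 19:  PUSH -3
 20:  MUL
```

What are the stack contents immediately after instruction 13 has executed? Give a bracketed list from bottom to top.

PUSH 10  -> 10
PUSH -53 -> 10 -53
MUL      -> -530
NEG      -> 530
PUSH -6  -> 530 -6
NEG      -> 530 6
DUP      -> 530 6 6
MUL      -> 530 36
SUB      -> 494
POP      -> (empty)
PUSH 11  -> 11
DUP      -> 11 11
SUB      -> 0

[0]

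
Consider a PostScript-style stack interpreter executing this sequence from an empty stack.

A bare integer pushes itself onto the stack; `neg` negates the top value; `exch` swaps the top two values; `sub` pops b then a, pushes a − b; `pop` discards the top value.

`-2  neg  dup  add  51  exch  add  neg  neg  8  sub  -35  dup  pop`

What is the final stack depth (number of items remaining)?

2

-2    -2
neg   2
dup   2 2
add   4
51    4 51
exch  51 4
add   55
neg   -55
neg   55
8     55 8
sub   47
-35   47 -35
dup   47 -35 -35
pop   47 -35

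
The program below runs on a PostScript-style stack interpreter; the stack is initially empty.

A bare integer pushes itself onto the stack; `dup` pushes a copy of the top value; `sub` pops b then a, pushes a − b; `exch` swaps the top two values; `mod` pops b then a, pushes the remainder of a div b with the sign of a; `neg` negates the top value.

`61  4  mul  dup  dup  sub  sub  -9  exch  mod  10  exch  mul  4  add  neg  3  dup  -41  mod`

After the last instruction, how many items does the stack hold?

3

61   -> [61]
4    -> [61, 4]
mul  -> [244]
dup  -> [244, 244]
dup  -> [244, 244, 244]
sub  -> [244, 0]
sub  -> [244]
-9   -> [244, -9]
exch -> [-9, 244]
mod  -> [-9]
10   -> [-9, 10]
exch -> [10, -9]
mul  -> [-90]
4    -> [-90, 4]
add  -> [-86]
neg  -> [86]
3    -> [86, 3]
dup  -> [86, 3, 3]
-41  -> [86, 3, 3, -41]
mod  -> [86, 3, 3]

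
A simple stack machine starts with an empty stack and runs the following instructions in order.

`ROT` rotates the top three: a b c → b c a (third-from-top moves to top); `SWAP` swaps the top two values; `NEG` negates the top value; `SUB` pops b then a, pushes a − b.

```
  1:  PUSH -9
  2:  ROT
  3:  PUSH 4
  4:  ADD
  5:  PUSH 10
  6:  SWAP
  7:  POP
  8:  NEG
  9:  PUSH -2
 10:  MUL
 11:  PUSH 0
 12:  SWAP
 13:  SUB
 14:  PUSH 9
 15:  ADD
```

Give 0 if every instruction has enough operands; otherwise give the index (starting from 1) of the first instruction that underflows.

PUSH -9 : [-9]
ROT  — needs 3 operands, stack has 1 → underflow

2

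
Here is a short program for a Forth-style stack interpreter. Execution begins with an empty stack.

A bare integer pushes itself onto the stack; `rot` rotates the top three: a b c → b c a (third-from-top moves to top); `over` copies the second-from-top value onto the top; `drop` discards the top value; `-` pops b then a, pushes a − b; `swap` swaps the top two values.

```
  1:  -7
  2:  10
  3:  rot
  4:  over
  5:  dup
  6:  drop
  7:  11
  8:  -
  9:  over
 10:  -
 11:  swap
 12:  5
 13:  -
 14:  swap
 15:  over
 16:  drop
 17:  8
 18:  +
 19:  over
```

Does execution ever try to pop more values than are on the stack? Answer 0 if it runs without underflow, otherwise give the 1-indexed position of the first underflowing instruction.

3

-7 → [-7]
10 → [-7, 10]
rot  — needs 3 operands, stack has 2 → underflow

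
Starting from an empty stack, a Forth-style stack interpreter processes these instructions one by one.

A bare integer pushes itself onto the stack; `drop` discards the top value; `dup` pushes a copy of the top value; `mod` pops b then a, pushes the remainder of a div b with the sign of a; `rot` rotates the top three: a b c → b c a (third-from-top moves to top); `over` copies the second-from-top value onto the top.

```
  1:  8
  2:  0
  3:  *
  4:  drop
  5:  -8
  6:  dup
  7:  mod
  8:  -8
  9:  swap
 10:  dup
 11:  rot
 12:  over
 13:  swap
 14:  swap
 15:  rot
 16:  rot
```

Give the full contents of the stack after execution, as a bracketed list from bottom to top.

8    : 8
0    : 8 0
*    : 0
drop : (empty)
-8   : -8
dup  : -8 -8
mod  : 0
-8   : 0 -8
swap : -8 0
dup  : -8 0 0
rot  : 0 0 -8
over : 0 0 -8 0
swap : 0 0 0 -8
swap : 0 0 -8 0
rot  : 0 -8 0 0
rot  : 0 0 0 -8

[0, 0, 0, -8]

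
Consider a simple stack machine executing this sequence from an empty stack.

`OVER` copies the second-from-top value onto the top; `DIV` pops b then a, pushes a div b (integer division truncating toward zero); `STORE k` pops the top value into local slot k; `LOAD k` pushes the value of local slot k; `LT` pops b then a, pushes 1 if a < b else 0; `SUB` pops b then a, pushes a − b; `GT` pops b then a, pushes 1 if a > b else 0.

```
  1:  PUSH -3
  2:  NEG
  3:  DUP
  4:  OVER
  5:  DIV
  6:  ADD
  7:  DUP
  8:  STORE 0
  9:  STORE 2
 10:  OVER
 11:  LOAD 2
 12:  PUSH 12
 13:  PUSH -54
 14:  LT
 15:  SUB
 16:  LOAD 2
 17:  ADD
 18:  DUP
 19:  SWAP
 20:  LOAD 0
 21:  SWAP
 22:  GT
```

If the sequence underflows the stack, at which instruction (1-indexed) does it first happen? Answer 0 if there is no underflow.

10

PUSH -3  -3
NEG      3
DUP      3 3
OVER     3 3 3
DIV      3 1
ADD      4
DUP      4 4
STORE 0  4
STORE 2  (empty)
OVER  — needs 2 operands, stack has 0 → underflow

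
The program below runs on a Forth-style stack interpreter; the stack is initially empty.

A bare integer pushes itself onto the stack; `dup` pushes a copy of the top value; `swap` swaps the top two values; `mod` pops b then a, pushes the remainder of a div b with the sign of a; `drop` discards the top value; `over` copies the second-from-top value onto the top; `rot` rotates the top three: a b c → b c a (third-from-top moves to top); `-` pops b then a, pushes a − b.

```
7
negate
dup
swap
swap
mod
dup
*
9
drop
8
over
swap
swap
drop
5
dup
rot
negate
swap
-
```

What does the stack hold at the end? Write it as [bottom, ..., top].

7      -> [7]
negate -> [-7]
dup    -> [-7, -7]
swap   -> [-7, -7]
swap   -> [-7, -7]
mod    -> [0]
dup    -> [0, 0]
*      -> [0]
9      -> [0, 9]
drop   -> [0]
8      -> [0, 8]
over   -> [0, 8, 0]
swap   -> [0, 0, 8]
swap   -> [0, 8, 0]
drop   -> [0, 8]
5      -> [0, 8, 5]
dup    -> [0, 8, 5, 5]
rot    -> [0, 5, 5, 8]
negate -> [0, 5, 5, -8]
swap   -> [0, 5, -8, 5]
-      -> [0, 5, -13]

[0, 5, -13]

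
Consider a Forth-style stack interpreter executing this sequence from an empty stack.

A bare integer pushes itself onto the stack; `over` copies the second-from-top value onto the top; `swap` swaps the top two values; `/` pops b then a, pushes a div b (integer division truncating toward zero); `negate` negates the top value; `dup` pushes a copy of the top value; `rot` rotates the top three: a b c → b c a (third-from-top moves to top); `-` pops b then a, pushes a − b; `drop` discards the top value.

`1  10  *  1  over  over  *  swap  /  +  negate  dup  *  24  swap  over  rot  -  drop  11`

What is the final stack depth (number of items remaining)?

1       [1]
10      [1, 10]
*       [10]
1       [10, 1]
over    [10, 1, 10]
over    [10, 1, 10, 1]
*       [10, 1, 10]
swap    [10, 10, 1]
/       [10, 10]
+       [20]
negate  [-20]
dup     [-20, -20]
*       [400]
24      [400, 24]
swap    [24, 400]
over    [24, 400, 24]
rot     [400, 24, 24]
-       [400, 0]
drop    [400]
11      [400, 11]

2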